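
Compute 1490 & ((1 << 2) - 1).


1490 & 3 = 2

2


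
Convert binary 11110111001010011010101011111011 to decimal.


11110111001010011010101011111011 in decimal = 4146703099

4146703099


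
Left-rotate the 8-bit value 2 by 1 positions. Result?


Rotate 0b10 left by 1 (8-bit) = 0b100 = 4

4


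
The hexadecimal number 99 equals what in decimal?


99 hex = 153 decimal

153


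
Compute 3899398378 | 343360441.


0b11101000011011000001100011101010 | 0b10100011101110100001110111001 = 0b11111100011111110101101111111011 = 4236205051

4236205051


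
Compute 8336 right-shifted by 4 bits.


0b10000010010000 >> 4 = 0b1000001001 = 521

521


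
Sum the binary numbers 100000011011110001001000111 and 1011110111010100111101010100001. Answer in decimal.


100000011011110001001000111 + 1011110111010100111101010100001 = 1100010111110000101110011101000 = 1660443880

1660443880


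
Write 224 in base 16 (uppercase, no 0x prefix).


224 = E0 hex

E0


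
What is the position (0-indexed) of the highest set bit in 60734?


0b1110110100111110. Highest set bit at position 15

15


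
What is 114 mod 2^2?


114 & 3 = 2

2


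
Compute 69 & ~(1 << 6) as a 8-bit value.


69 & ~(1 << 6) = 5

5


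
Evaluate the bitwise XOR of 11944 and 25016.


0b10111010101000 ^ 0b110000110111000 = 0b100111100010000 = 20240

20240


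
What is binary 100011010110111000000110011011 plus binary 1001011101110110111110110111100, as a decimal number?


100011010110111000000110011011 + 1001011101110110111110110111100 = 1101111000101101111111101010111 = 1863778135

1863778135


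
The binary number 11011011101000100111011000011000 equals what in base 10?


11011011101000100111011000011000 in decimal = 3684857368

3684857368


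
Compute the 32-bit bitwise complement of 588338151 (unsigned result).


~0b100011000100010101001111100111 = 0b11011100111011101010110000011000 = 3706629144 (32-bit unsigned)

3706629144


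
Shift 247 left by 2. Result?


0b11110111 << 2 = 0b1111011100 = 988

988


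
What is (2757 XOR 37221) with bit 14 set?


Step 1: 2757 ^ 37221 = 39840
Step 2: 39840 | (1 << 14) = 39840 | 16384 = 56224

56224


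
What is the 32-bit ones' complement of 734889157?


734889157 ^ 4294967295 = 3560078138

3560078138


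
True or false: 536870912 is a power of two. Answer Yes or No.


0b100000000000000000000000000000. Only one bit set => Yes

Yes


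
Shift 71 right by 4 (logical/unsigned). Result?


0b1000111 >> 4 = 0b100 = 4

4


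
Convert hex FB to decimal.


FB hex = 251 decimal

251


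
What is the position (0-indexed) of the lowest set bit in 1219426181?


0b1001000101011101111011110000101. Lowest set bit at position 0

0


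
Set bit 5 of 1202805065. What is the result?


1202805065 | (1 << 5) = 1202805065 | 32 = 1202805097

1202805097


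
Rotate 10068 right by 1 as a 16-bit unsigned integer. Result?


Rotate 0b10011101010100 right by 1 (16-bit) = 0b1001110101010 = 5034

5034


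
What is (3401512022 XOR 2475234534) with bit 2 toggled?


Step 1: 3401512022 ^ 2475234534 = 1496834224
Step 2: 1496834224 ^ (1 << 2) = 1496834224 ^ 4 = 1496834228

1496834228


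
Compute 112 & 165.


0b1110000 & 0b10100101 = 0b100000 = 32

32


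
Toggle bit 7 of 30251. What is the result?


30251 ^ (1 << 7) = 30251 ^ 128 = 30379

30379


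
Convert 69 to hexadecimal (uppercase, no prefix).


69 = 45 hex

45


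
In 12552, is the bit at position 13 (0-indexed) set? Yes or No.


0b11000100001000, bit 13 = 1. Yes

Yes


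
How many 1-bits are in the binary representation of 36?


0b100100 has 2 set bits

2


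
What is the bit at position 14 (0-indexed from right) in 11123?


0b10101101110011, position 14 = 0

0


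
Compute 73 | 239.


0b1001001 | 0b11101111 = 0b11101111 = 239

239


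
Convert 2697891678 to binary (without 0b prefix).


2697891678 = 10100000110011101000111101011110 in binary

10100000110011101000111101011110


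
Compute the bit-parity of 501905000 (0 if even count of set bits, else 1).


0b11101111010100111011001101000 has 17 ones => parity 1

1


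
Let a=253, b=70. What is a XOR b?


253 ^ 70 = 187

187


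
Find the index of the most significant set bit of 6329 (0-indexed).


0b1100010111001. Highest set bit at position 12

12


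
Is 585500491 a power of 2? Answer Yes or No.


0b100010111001100000011101001011. Multiple bits set => No

No


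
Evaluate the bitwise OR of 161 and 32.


0b10100001 | 0b100000 = 0b10100001 = 161

161


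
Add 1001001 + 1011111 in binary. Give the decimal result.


1001001 + 1011111 = 10101000 = 168

168


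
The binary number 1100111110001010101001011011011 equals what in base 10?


1100111110001010101001011011011 in decimal = 1740985051

1740985051


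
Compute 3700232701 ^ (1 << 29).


3700232701 ^ (1 << 29) = 3700232701 ^ 536870912 = 4237103613

4237103613


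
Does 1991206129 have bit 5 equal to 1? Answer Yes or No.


0b1110110101011110110010011110001, bit 5 = 1. Yes

Yes


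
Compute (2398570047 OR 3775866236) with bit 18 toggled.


Step 1: 2398570047 | 3775866236 = 4026492799
Step 2: 4026492799 ^ (1 << 18) = 4026492799 ^ 262144 = 4026230655

4026230655


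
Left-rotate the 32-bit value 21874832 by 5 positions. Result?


Rotate 0b1010011011100100010010000 left by 5 (32-bit) = 0b101001101110010001001000000000 = 699994624

699994624


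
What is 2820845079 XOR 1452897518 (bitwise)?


0b10101000001000101010111000010111 ^ 0b1010110100110010111010011101110 = 0b11111110101110111101101011111001 = 4273724153

4273724153


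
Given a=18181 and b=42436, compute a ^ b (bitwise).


18181 ^ 42436 = 58049

58049


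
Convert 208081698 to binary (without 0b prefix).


208081698 = 1100011001110001001100100010 in binary

1100011001110001001100100010


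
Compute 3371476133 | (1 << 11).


3371476133 | (1 << 11) = 3371476133 | 2048 = 3371478181

3371478181


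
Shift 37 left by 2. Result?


0b100101 << 2 = 0b10010100 = 148

148


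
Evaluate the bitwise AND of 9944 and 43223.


0b10011011011000 & 0b1010100011010111 = 0b10000011010000 = 8400

8400


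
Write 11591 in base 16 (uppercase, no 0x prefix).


11591 = 2D47 hex

2D47


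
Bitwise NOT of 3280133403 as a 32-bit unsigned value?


~0b11000011100000101101110100011011 = 0b111100011111010010001011100100 = 1014833892 (32-bit unsigned)

1014833892


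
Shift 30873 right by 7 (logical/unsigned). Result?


0b111100010011001 >> 7 = 0b11110001 = 241

241


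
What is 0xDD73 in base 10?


DD73 hex = 56691 decimal

56691


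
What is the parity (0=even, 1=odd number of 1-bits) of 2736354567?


0b10100011000110010111010100000111 has 15 ones => parity 1

1


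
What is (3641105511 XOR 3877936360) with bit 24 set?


Step 1: 3641105511 ^ 3877936360 = 1042432143
Step 2: 1042432143 | (1 << 24) = 1042432143 | 16777216 = 1059209359

1059209359


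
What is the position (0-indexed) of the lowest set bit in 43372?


0b1010100101101100. Lowest set bit at position 2

2


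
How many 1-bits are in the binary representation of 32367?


0b111111001101111 has 12 set bits

12


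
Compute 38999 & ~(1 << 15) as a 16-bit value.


38999 & ~(1 << 15) = 6231

6231


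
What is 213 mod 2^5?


213 & 31 = 21

21


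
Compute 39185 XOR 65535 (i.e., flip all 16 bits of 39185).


39185 ^ 65535 = 26350

26350


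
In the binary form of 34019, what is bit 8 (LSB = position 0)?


0b1000010011100011, position 8 = 0

0


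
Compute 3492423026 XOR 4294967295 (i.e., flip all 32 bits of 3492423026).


3492423026 ^ 4294967295 = 802544269

802544269


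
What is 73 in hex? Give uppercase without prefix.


73 = 49 hex

49


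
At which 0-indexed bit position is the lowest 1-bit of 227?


0b11100011. Lowest set bit at position 0

0


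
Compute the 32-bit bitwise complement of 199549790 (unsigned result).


~0b1011111001001110001101011110 = 0b11110100000110110001110010100001 = 4095417505 (32-bit unsigned)

4095417505


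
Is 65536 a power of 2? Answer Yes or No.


0b10000000000000000. Only one bit set => Yes

Yes


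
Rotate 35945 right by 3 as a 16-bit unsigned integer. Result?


Rotate 0b1000110001101001 right by 3 (16-bit) = 0b11000110001101 = 12685

12685


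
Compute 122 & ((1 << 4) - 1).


122 & 15 = 10

10


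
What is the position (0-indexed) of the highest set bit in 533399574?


0b11111110010110000100000010110. Highest set bit at position 28

28


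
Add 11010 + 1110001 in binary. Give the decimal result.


11010 + 1110001 = 10001011 = 139

139


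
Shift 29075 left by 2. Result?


0b111000110010011 << 2 = 0b11100011001001100 = 116300

116300


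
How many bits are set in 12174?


0b10111110001110 has 9 set bits

9


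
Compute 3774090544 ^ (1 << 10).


3774090544 ^ (1 << 10) = 3774090544 ^ 1024 = 3774089520

3774089520


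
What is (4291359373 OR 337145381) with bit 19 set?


Step 1: 4291359373 | 337145381 = 4292411053
Step 2: 4292411053 | (1 << 19) = 4292411053 | 524288 = 4292411053

4292411053


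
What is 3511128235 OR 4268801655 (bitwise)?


0b11010001010001111001000010101011 | 0b11111110011100001011111001110111 = 0b11111111011101111011111011111111 = 4286037759

4286037759


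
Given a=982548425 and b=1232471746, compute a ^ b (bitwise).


982548425 ^ 1232471746 = 1944484107

1944484107


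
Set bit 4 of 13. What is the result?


13 | (1 << 4) = 13 | 16 = 29

29


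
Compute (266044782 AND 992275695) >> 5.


Step 1: 266044782 & 992275695 = 184583278
Step 2: 184583278 >> 5 = 5768227

5768227


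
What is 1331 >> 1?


0b10100110011 >> 1 = 0b1010011001 = 665

665


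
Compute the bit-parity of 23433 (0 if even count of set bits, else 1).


0b101101110001001 has 8 ones => parity 0

0


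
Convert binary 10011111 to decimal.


10011111 in decimal = 159

159


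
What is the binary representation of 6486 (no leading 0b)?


6486 = 1100101010110 in binary

1100101010110


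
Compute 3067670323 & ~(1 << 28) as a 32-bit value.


3067670323 & ~(1 << 28) = 2799234867

2799234867


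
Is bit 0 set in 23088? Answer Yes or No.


0b101101000110000, bit 0 = 0. No

No


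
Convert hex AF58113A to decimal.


AF58113A hex = 2941784378 decimal

2941784378


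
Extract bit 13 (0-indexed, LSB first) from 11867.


0b10111001011011, position 13 = 1

1


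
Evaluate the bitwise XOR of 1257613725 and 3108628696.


0b1001010111101011010100110011101 ^ 0b10111001010010011110100011011000 = 0b11110011101111000100000101000101 = 4089200965

4089200965


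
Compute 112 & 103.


0b1110000 & 0b1100111 = 0b1100000 = 96

96


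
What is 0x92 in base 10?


92 hex = 146 decimal

146


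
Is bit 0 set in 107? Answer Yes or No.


0b1101011, bit 0 = 1. Yes

Yes


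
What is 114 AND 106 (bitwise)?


0b1110010 & 0b1101010 = 0b1100010 = 98

98


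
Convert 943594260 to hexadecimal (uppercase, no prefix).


943594260 = 383E1B14 hex

383E1B14


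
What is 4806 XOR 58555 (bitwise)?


0b1001011000110 ^ 0b1110010010111011 = 0b1111011001111101 = 63101

63101


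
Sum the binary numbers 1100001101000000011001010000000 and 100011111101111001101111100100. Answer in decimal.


1100001101000000011001010000000 + 100011111101111001101111100100 = 10000101100101111100111001100100 = 2241318500

2241318500


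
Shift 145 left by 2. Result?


0b10010001 << 2 = 0b1001000100 = 580

580


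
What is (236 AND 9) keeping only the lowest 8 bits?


Step 1: 236 & 9 = 8
Step 2: 8 & 255 = 8

8


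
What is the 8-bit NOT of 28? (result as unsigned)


~0b11100 = 0b11100011 = 227 (8-bit unsigned)

227


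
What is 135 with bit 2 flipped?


135 ^ (1 << 2) = 135 ^ 4 = 131

131


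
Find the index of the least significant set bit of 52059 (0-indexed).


0b1100101101011011. Lowest set bit at position 0

0


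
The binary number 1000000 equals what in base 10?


1000000 in decimal = 64

64


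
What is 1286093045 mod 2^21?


1286093045 & 2097151 = 538869

538869


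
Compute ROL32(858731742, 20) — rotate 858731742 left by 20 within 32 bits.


Rotate 0b110011001011110011010011011110 left by 20 (32-bit) = 0b1001101111000110011001011110011 = 1306735347

1306735347


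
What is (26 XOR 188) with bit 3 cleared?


Step 1: 26 ^ 188 = 166
Step 2: 166 & ~(1 << 3) = 166

166


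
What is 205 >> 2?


0b11001101 >> 2 = 0b110011 = 51

51


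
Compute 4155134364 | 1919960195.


0b11110111101010100101000110011100 | 0b1110010011100000100010010000011 = 0b11110111111110100101010110011111 = 4160378271

4160378271


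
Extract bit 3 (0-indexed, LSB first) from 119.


0b1110111, position 3 = 0

0


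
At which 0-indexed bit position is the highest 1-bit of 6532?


0b1100110000100. Highest set bit at position 12

12


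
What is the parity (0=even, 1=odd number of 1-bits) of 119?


0b1110111 has 6 ones => parity 0

0


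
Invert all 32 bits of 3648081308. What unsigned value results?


3648081308 ^ 4294967295 = 646885987

646885987


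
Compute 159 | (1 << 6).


159 | (1 << 6) = 159 | 64 = 223

223


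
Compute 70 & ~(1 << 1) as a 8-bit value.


70 & ~(1 << 1) = 68

68


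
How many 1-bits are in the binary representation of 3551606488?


0b11010011101100010011011011011000 has 17 set bits

17


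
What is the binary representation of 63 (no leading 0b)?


63 = 111111 in binary

111111


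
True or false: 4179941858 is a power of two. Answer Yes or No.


0b11111001001001001101100111100010. Multiple bits set => No

No


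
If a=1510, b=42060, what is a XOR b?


1510 ^ 42060 = 41386

41386


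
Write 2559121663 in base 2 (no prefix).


2559121663 = 10011000100010010001100011111111 in binary

10011000100010010001100011111111


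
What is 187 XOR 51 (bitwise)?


0b10111011 ^ 0b110011 = 0b10001000 = 136

136


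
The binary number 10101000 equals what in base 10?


10101000 in decimal = 168

168


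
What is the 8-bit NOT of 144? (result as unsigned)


~0b10010000 = 0b1101111 = 111 (8-bit unsigned)

111


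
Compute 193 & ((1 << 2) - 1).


193 & 3 = 1

1


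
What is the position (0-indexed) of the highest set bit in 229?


0b11100101. Highest set bit at position 7

7


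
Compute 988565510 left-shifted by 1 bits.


0b111010111011000101000000000110 << 1 = 0b1110101110110001010000000001100 = 1977131020

1977131020


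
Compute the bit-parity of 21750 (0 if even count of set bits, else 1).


0b101010011110110 has 9 ones => parity 1

1


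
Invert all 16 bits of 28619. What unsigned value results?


28619 ^ 65535 = 36916

36916


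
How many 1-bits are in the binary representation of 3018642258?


0b10110011111011001101001101010010 has 18 set bits

18


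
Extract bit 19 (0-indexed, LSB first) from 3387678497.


0b11001001111010111101111100100001, position 19 = 1

1


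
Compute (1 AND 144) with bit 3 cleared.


Step 1: 1 & 144 = 0
Step 2: 0 & ~(1 << 3) = 0

0


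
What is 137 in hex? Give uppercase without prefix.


137 = 89 hex

89


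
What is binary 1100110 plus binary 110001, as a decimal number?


1100110 + 110001 = 10010111 = 151

151


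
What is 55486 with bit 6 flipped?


55486 ^ (1 << 6) = 55486 ^ 64 = 55550

55550


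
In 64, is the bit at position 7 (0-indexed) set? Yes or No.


0b1000000, bit 7 = 0. No

No


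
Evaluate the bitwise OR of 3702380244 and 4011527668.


0b11011100101011011101011011010100 | 0b11101111000110110000110111110100 = 0b11111111101111111101111111110100 = 4290764788

4290764788


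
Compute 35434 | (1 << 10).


35434 | (1 << 10) = 35434 | 1024 = 36458

36458


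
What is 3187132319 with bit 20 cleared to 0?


3187132319 & ~(1 << 20) = 3186083743

3186083743


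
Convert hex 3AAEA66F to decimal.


3AAEA66F hex = 984524399 decimal

984524399


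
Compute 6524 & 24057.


0b1100101111100 & 0b101110111111001 = 0b1100101111000 = 6520

6520


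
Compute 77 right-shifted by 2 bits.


0b1001101 >> 2 = 0b10011 = 19

19


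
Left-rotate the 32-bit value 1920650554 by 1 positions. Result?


Rotate 0b1110010011110101100110100111010 left by 1 (32-bit) = 0b11100100111101011001101001110100 = 3841301108

3841301108


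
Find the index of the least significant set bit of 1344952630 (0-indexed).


0b1010000001010100101100100110110. Lowest set bit at position 1

1


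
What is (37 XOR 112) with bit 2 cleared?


Step 1: 37 ^ 112 = 85
Step 2: 85 & ~(1 << 2) = 81

81


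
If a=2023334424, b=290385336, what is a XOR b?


2023334424 ^ 290385336 = 1775718304

1775718304


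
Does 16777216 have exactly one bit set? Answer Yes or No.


0b1000000000000000000000000. Only one bit set => Yes

Yes


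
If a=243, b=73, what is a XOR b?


243 ^ 73 = 186

186


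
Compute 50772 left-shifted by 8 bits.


0b1100011001010100 << 8 = 0b110001100101010000000000 = 12997632

12997632


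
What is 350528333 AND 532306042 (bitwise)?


0b10100111001001010001101001101 & 0b11111101110100101100001111010 = 0b10100101000000000000001001000 = 346030152

346030152


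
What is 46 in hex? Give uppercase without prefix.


46 = 2E hex

2E


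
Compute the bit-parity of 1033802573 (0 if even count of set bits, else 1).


0b111101100111101001001101001101 has 18 ones => parity 0

0


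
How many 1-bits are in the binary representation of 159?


0b10011111 has 6 set bits

6


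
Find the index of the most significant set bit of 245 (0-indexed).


0b11110101. Highest set bit at position 7

7


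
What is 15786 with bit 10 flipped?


15786 ^ (1 << 10) = 15786 ^ 1024 = 14762

14762


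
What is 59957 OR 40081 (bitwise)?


0b1110101000110101 | 0b1001110010010001 = 0b1111111010110101 = 65205

65205


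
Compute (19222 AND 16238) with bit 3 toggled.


Step 1: 19222 & 16238 = 2822
Step 2: 2822 ^ (1 << 3) = 2822 ^ 8 = 2830

2830


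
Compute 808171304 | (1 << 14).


808171304 | (1 << 14) = 808171304 | 16384 = 808187688

808187688


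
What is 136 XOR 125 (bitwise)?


0b10001000 ^ 0b1111101 = 0b11110101 = 245

245


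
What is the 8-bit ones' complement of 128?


128 ^ 255 = 127

127


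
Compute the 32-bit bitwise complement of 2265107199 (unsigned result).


~0b10000111000000101100101011111111 = 0b1111000111111010011010100000000 = 2029860096 (32-bit unsigned)

2029860096


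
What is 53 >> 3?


0b110101 >> 3 = 0b110 = 6

6


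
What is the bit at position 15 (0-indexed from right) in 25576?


0b110001111101000, position 15 = 0

0


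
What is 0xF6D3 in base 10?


F6D3 hex = 63187 decimal

63187


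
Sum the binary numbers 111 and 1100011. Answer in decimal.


111 + 1100011 = 1101010 = 106

106


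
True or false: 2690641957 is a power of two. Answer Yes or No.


0b10100000010111111111000000100101. Multiple bits set => No

No


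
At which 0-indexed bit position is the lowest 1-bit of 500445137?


0b11101110101000010111111010001. Lowest set bit at position 0

0


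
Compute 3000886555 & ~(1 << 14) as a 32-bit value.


3000886555 & ~(1 << 14) = 3000870171

3000870171


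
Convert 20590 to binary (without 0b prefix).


20590 = 101000001101110 in binary

101000001101110


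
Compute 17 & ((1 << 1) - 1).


17 & 1 = 1

1


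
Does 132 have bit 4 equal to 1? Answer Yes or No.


0b10000100, bit 4 = 0. No

No


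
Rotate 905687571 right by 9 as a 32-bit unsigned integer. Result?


Rotate 0b110101111110111011001000010011 right by 9 (32-bit) = 0b1001100110101111110111011001 = 161152473

161152473


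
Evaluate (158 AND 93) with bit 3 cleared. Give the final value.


Step 1: 158 & 93 = 28
Step 2: 28 & ~(1 << 3) = 20

20


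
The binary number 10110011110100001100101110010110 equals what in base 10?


10110011110100001100101110010110 in decimal = 3016805270

3016805270


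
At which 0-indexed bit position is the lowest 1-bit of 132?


0b10000100. Lowest set bit at position 2

2


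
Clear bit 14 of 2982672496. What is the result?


2982672496 & ~(1 << 14) = 2982656112

2982656112


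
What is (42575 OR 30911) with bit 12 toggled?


Step 1: 42575 | 30911 = 65279
Step 2: 65279 ^ (1 << 12) = 65279 ^ 4096 = 61183

61183


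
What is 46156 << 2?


0b1011010001001100 << 2 = 0b101101000100110000 = 184624

184624


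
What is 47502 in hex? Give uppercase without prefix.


47502 = B98E hex

B98E


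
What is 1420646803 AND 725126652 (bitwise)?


0b1010100101011010101100110010011 & 0b101011001110001000110111111100 = 0b1010000000100110010000 = 2623888

2623888


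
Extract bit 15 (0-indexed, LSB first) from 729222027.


0b101011011101110000101110001011, position 15 = 0

0


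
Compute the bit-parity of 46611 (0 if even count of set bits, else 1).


0b1011011000010011 has 8 ones => parity 0

0


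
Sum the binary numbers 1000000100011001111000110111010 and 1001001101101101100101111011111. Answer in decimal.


1000000100011001111000110111010 + 1001001101101101100101111011111 = 10001010010000111011110110011001 = 2319695257

2319695257


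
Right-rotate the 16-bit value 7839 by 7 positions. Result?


Rotate 0b1111010011111 right by 7 (16-bit) = 0b11111000111101 = 15933

15933


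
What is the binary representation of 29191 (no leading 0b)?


29191 = 111001000000111 in binary

111001000000111


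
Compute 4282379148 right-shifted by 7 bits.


0b11111111001111111110101110001100 >> 7 = 0b1111111100111111111010111 = 33456087

33456087


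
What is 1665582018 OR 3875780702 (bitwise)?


0b1100011010001101100001111000010 | 0b11100111000000111011100001011110 = 0b11100111010001111111101111011110 = 3880254430

3880254430


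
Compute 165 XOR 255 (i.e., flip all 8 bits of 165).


165 ^ 255 = 90

90


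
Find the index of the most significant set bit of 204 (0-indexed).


0b11001100. Highest set bit at position 7

7


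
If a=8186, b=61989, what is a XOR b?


8186 ^ 61989 = 60895

60895


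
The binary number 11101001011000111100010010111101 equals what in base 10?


11101001011000111100010010111101 in decimal = 3915629757

3915629757


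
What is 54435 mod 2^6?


54435 & 63 = 35

35


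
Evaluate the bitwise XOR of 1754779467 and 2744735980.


0b1101000100101111100111101001011 ^ 0b10100011100110010101100011101100 = 0b11001011000011101001011110100111 = 3406731175

3406731175


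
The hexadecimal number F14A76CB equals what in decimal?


F14A76CB hex = 4048189131 decimal

4048189131


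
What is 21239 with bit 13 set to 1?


21239 | (1 << 13) = 21239 | 8192 = 29431

29431


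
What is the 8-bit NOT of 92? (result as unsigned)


~0b1011100 = 0b10100011 = 163 (8-bit unsigned)

163


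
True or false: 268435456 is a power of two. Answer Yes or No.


0b10000000000000000000000000000. Only one bit set => Yes

Yes


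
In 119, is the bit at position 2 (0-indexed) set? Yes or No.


0b1110111, bit 2 = 1. Yes

Yes


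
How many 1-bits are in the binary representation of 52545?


0b1100110101000001 has 7 set bits

7


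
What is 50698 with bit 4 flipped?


50698 ^ (1 << 4) = 50698 ^ 16 = 50714

50714


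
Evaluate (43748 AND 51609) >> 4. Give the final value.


Step 1: 43748 & 51609 = 34944
Step 2: 34944 >> 4 = 2184

2184


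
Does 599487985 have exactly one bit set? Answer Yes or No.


0b100011101110110111010111110001. Multiple bits set => No

No


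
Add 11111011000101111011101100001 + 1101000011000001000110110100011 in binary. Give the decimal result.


11111011000101111011101100001 + 1101000011000001000110110100011 = 10000111110000111000010100000100 = 2277737732

2277737732


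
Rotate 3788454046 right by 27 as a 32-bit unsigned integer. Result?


Rotate 0b11100001110011110011100010011110 right by 27 (32-bit) = 0b111001111001110001001111011100 = 971445212

971445212


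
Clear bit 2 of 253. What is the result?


253 & ~(1 << 2) = 249

249


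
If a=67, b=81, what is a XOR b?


67 ^ 81 = 18

18


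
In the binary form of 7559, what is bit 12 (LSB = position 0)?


0b1110110000111, position 12 = 1

1


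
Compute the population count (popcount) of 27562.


0b110101110101010 has 9 set bits

9


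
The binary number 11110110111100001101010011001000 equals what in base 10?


11110110111100001101010011001000 in decimal = 4142978248

4142978248


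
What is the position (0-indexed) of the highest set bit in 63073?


0b1111011001100001. Highest set bit at position 15

15


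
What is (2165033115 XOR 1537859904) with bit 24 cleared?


Step 1: 2165033115 ^ 1537859904 = 3668060635
Step 2: 3668060635 & ~(1 << 24) = 3668060635

3668060635


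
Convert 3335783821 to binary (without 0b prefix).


3335783821 = 11000110110101000000010110001101 in binary

11000110110101000000010110001101


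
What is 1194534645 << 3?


0b1000111001100110010011011110101 << 3 = 0b1000111001100110010011011110101000 = 9556277160

9556277160


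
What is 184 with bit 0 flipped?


184 ^ (1 << 0) = 184 ^ 1 = 185

185


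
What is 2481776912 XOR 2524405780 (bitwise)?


0b10010011111011001110100100010000 ^ 0b10010110011101110110000000010100 = 0b101100110111000100100000100 = 94079236

94079236


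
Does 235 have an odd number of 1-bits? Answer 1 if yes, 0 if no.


0b11101011 has 6 ones => parity 0

0


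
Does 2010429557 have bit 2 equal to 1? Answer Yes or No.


0b1110111110101001011100001110101, bit 2 = 1. Yes

Yes


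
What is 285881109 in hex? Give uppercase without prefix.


285881109 = 110A3315 hex

110A3315


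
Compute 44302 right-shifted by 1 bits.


0b1010110100001110 >> 1 = 0b101011010000111 = 22151

22151


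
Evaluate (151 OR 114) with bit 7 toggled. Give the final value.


Step 1: 151 | 114 = 247
Step 2: 247 ^ (1 << 7) = 247 ^ 128 = 119

119


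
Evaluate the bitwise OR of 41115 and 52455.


0b1010000010011011 | 0b1100110011100111 = 0b1110110011111111 = 60671

60671


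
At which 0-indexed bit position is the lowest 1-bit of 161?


0b10100001. Lowest set bit at position 0

0


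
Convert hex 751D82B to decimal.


751D82B hex = 122804267 decimal

122804267


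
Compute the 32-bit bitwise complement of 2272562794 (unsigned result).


~0b10000111011101001000111001101010 = 0b1111000100010110111000110010101 = 2022404501 (32-bit unsigned)

2022404501


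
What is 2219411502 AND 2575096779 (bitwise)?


0b10000100010010011000100000101110 & 0b10011001011111001101101111001011 = 0b10000000010010001000100000001010 = 2152237066

2152237066


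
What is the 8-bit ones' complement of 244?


244 ^ 255 = 11

11


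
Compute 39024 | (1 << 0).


39024 | (1 << 0) = 39024 | 1 = 39025

39025


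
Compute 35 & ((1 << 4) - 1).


35 & 15 = 3

3


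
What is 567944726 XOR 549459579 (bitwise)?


0b100001110110100010011000010110 ^ 0b100000110000000001011001111011 = 0b1000110100011000001101101 = 18493549

18493549


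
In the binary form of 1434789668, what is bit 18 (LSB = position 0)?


0b1010101100001010010011100100100, position 18 = 1

1


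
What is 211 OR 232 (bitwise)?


0b11010011 | 0b11101000 = 0b11111011 = 251

251


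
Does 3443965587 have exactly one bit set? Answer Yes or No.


0b11001101010001101011111010010011. Multiple bits set => No

No


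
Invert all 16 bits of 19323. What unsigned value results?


19323 ^ 65535 = 46212

46212


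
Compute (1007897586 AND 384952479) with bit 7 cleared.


Step 1: 1007897586 & 384952479 = 336677010
Step 2: 336677010 & ~(1 << 7) = 336676882

336676882


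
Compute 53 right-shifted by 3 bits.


0b110101 >> 3 = 0b110 = 6

6


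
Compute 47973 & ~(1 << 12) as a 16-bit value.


47973 & ~(1 << 12) = 43877

43877


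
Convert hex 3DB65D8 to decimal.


3DB65D8 hex = 64710104 decimal

64710104


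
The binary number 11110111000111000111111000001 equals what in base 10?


11110111000111000111111000001 in decimal = 518229953

518229953


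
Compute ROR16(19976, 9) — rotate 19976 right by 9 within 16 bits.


Rotate 0b100111000001000 right by 9 (16-bit) = 0b10000100111 = 1063

1063


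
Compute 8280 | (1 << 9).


8280 | (1 << 9) = 8280 | 512 = 8792

8792


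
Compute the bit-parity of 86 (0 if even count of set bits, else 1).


0b1010110 has 4 ones => parity 0

0


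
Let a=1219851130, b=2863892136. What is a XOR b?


1219851130 ^ 2863892136 = 3792106962

3792106962


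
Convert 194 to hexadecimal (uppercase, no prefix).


194 = C2 hex

C2


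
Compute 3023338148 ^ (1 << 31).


3023338148 ^ (1 << 31) = 3023338148 ^ 2147483648 = 875854500

875854500


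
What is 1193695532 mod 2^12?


1193695532 & 4095 = 2348

2348


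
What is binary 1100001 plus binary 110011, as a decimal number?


1100001 + 110011 = 10010100 = 148

148


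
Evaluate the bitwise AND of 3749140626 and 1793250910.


0b11011111011101110101100010010010 & 0b1101010111000101101011001011110 = 0b1001010011000100101000000010010 = 1247957010

1247957010


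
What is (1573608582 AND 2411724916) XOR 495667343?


Step 1: 1573608582 & 2411724916 = 230686724
Step 2: 230686724 ^ 495667343 = 273369227

273369227


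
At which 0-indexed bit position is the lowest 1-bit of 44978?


0b1010111110110010. Lowest set bit at position 1

1


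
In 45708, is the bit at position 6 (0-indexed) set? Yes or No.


0b1011001010001100, bit 6 = 0. No

No


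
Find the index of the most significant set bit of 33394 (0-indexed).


0b1000001001110010. Highest set bit at position 15

15


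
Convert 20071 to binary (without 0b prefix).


20071 = 100111001100111 in binary

100111001100111


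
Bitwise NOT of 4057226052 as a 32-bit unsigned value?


~0b11110001110101000101101101000100 = 0b1110001010111010010010111011 = 237741243 (32-bit unsigned)

237741243


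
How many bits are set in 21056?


0b101001001000000 has 4 set bits

4


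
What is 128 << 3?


0b10000000 << 3 = 0b10000000000 = 1024

1024


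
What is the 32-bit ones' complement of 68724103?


68724103 ^ 4294967295 = 4226243192

4226243192


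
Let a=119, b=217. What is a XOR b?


119 ^ 217 = 174

174


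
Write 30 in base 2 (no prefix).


30 = 11110 in binary

11110


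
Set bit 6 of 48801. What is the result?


48801 | (1 << 6) = 48801 | 64 = 48865

48865


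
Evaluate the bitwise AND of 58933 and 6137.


0b1110011000110101 & 0b1011111111001 = 0b11000110001 = 1585

1585


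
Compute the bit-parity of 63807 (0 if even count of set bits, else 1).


0b1111100100111111 has 12 ones => parity 0

0


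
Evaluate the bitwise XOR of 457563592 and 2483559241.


0b11011010001011101110111001000 ^ 0b10010100000010000001101101001001 = 0b10001111010011011100011010000001 = 2404238977

2404238977


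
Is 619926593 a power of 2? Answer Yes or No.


0b100100111100110101010001000001. Multiple bits set => No

No


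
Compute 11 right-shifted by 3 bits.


0b1011 >> 3 = 0b1 = 1

1


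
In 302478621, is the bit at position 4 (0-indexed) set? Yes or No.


0b10010000001110111010100011101, bit 4 = 1. Yes

Yes


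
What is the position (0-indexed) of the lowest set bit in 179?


0b10110011. Lowest set bit at position 0

0


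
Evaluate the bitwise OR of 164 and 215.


0b10100100 | 0b11010111 = 0b11110111 = 247

247


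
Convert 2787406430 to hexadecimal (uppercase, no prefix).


2787406430 = A624725E hex

A624725E


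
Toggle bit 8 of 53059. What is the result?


53059 ^ (1 << 8) = 53059 ^ 256 = 52803

52803


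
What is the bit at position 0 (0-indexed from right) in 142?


0b10001110, position 0 = 0

0


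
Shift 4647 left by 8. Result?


0b1001000100111 << 8 = 0b100100010011100000000 = 1189632

1189632


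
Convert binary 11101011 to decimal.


11101011 in decimal = 235

235


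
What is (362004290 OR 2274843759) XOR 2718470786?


Step 1: 362004290 | 2274843759 = 2543320943
Step 2: 2543320943 ^ 2718470786 = 899640813

899640813


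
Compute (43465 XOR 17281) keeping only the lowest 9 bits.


Step 1: 43465 ^ 17281 = 59976
Step 2: 59976 & 511 = 72

72


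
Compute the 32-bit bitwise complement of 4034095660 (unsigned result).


~0b11110000011100110110101000101100 = 0b1111100011001001010111010011 = 260871635 (32-bit unsigned)

260871635


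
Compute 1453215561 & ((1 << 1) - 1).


1453215561 & 1 = 1

1


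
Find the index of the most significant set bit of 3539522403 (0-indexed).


0b11010010111110001101001101100011. Highest set bit at position 31

31


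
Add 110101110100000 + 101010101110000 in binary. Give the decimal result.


110101110100000 + 101010101110000 = 1100000100010000 = 49424

49424


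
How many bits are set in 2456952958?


0b10010010011100100010000001111110 has 14 set bits

14


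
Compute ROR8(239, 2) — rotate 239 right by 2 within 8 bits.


Rotate 0b11101111 right by 2 (8-bit) = 0b11111011 = 251

251


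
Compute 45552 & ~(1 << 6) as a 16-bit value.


45552 & ~(1 << 6) = 45488

45488


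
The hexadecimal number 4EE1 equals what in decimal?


4EE1 hex = 20193 decimal

20193


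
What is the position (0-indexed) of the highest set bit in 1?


0b1. Highest set bit at position 0

0


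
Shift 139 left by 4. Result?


0b10001011 << 4 = 0b100010110000 = 2224

2224


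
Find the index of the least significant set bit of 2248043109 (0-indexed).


0b10000101111111100110101001100101. Lowest set bit at position 0

0


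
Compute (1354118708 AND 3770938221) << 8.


Step 1: 1354118708 & 3770938221 = 1082274340
Step 2: 1082274340 << 8 = 277062231040

277062231040


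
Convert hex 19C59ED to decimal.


19C59ED hex = 27023853 decimal

27023853


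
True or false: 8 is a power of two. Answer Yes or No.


0b1000. Only one bit set => Yes

Yes


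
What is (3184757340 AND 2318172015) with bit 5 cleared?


Step 1: 3184757340 & 2318172015 = 2281704012
Step 2: 2281704012 & ~(1 << 5) = 2281704012

2281704012


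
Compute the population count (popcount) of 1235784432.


0b1001001101010001001001011110000 has 13 set bits

13


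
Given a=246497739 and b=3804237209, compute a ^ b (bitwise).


246497739 ^ 3804237209 = 3966848082

3966848082


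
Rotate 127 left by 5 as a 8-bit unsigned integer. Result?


Rotate 0b1111111 left by 5 (8-bit) = 0b11101111 = 239

239


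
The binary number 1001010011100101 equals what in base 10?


1001010011100101 in decimal = 38117

38117


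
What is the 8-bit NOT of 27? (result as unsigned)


~0b11011 = 0b11100100 = 228 (8-bit unsigned)

228


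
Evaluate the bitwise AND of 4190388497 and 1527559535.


0b11111001110001000100000100010001 & 0b1011011000011001011010101101111 = 0b1011001000001000000000100000001 = 1493434625

1493434625


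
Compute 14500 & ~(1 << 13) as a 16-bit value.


14500 & ~(1 << 13) = 6308

6308


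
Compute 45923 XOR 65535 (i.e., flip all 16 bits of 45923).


45923 ^ 65535 = 19612

19612


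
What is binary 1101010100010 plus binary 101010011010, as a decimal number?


1101010100010 + 101010011010 = 10010100111100 = 9532

9532


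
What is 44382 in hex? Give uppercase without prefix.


44382 = AD5E hex

AD5E


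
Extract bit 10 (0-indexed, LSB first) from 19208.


0b100101100001000, position 10 = 0

0


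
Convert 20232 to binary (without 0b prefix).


20232 = 100111100001000 in binary

100111100001000


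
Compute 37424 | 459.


0b1001001000110000 | 0b111001011 = 0b1001001111111011 = 37883

37883


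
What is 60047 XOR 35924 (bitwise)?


0b1110101010001111 ^ 0b1000110001010100 = 0b110011011011011 = 26331

26331


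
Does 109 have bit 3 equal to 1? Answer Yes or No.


0b1101101, bit 3 = 1. Yes

Yes


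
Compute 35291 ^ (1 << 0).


35291 ^ (1 << 0) = 35291 ^ 1 = 35290

35290


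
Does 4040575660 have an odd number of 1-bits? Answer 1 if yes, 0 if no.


0b11110000110101100100101010101100 has 16 ones => parity 0

0


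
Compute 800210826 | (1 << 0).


800210826 | (1 << 0) = 800210826 | 1 = 800210827

800210827


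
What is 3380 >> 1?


0b110100110100 >> 1 = 0b11010011010 = 1690

1690


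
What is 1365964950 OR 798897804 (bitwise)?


0b1010001011010101111100010010110 | 0b101111100111100011011010001100 = 0b1111111111111101111111010011110 = 2147417758

2147417758


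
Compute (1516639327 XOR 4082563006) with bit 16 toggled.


Step 1: 1516639327 ^ 4082563006 = 2838553569
Step 2: 2838553569 ^ (1 << 16) = 2838553569 ^ 65536 = 2838619105

2838619105


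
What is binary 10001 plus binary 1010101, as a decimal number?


10001 + 1010101 = 1100110 = 102

102


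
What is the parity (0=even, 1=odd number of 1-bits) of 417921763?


0b11000111010001111101011100011 has 17 ones => parity 1

1


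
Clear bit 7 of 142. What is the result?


142 & ~(1 << 7) = 14

14


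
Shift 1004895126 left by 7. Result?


0b111011111001010111101110010110 << 7 = 0b1110111110010101111011100101100000000 = 128626576128

128626576128


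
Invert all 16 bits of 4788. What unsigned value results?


4788 ^ 65535 = 60747

60747


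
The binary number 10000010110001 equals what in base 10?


10000010110001 in decimal = 8369

8369


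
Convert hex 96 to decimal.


96 hex = 150 decimal

150


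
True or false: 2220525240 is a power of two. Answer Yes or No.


0b10000100010110101000011010111000. Multiple bits set => No

No


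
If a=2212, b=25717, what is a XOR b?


2212 ^ 25717 = 27857

27857


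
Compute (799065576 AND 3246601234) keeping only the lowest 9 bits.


Step 1: 799065576 & 3246601234 = 25166848
Step 2: 25166848 & 511 = 0

0


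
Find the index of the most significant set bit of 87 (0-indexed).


0b1010111. Highest set bit at position 6

6


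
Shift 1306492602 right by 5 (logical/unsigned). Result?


0b1001101110111110111111010111010 >> 5 = 0b10011011101111101111110101 = 40827893

40827893


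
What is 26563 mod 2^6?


26563 & 63 = 3

3


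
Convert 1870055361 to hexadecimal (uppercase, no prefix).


1870055361 = 6F76C7C1 hex

6F76C7C1


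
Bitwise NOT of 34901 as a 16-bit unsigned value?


~0b1000100001010101 = 0b111011110101010 = 30634 (16-bit unsigned)

30634


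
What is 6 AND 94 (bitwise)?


0b110 & 0b1011110 = 0b110 = 6

6


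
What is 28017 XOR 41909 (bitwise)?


0b110110101110001 ^ 0b1010001110110101 = 0b1100111011000100 = 52932

52932
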